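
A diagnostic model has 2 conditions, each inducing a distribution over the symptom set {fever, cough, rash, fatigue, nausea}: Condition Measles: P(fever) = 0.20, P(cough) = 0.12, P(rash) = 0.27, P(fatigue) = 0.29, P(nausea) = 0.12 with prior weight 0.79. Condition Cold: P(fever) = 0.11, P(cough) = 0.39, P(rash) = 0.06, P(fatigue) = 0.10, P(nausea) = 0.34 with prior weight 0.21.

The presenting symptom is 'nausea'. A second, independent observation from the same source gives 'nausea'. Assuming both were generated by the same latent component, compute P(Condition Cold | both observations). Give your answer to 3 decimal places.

By Bayes' theorem, P(k | x) = P(Z=k) f_k(x) / Σ_j P(Z=j) f_j(x).
Since both observations come from the same component, the likelihood for component k is f_k(x₁)·f_k(x₂).
  p_Measles = [0.12] × [0.12] = 0.0144
  p_Cold = [0.34] × [0.34] = 0.1156
Unnormalised posteriors:
  P(Z=Measles)·p_Measles = 0.79 × 0.0144 = 0.011376
  P(Z=Cold)·p_Cold = 0.21 × 0.1156 = 0.024276
Evidence: 0.011376 + 0.024276 = 0.035652
Responsibility of Condition Cold: 0.024276 / 0.035652 ≈ 0.681

0.681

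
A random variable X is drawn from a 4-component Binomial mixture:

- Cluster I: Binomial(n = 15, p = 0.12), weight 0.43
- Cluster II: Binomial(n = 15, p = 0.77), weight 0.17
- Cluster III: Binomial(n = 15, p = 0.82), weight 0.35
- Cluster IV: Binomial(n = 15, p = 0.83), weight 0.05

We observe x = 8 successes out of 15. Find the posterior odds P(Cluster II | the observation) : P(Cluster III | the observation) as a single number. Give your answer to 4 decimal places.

Only the two components matter; the odds are (w_i f_i(x)) / (w_j f_j(x)).
Evaluate each component's likelihood at the observed value:
  p_I = 0.000113078
  p_II = 0.027075
  p_III = 0.00805317
  p_IV = 0.00594724
0.00460276 / 0.00281861 ≈ 1.6330

1.6330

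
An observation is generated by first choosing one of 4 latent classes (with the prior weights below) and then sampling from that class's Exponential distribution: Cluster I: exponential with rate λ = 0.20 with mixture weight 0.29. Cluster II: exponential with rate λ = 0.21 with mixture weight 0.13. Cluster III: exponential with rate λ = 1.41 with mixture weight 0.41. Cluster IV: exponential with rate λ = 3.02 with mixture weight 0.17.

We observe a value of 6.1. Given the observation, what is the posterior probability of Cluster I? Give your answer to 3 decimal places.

Posterior ∝ prior × likelihood, so P(k | x) ∝ w_k f_k(x); normalise over all components.
Exponential densities:
  p_I = 0.059046
  p_II = 0.0583295
  p_III = 0.00025933
  p_IV = 3.01602e-08
Multiply by the mixture weights:
  w_I·p_I = 0.29 × 0.059046 = 0.0171233
  w_II·p_II = 0.13 × 0.0583295 = 0.00758283
  w_III·p_III = 0.41 × 0.00025933 = 0.000106325
  w_IV·p_IV = 0.17 × 3.01602e-08 = 5.12723e-09
Sum: 0.0171233 + 0.00758283 + 0.000106325 + 5.12723e-09 = 0.0248125
So the posterior for Cluster I is 0.0171233 / 0.0248125 ≈ 0.690.

0.690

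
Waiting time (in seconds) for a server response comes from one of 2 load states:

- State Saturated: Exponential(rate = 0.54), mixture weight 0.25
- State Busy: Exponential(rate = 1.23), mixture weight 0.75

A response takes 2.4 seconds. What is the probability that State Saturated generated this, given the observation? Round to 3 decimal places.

0.434

Posterior ∝ prior × likelihood, so P(k | x) ∝ π_k f_k(x); normalise over all components.
Component likelihoods at x = 2.4 seconds:
  L_Saturated = 0.54·e^(−0.54·2.4) = 0.54·e^(−1.2960) = 0.147757
  L_Busy = 1.23·e^(−1.23·2.4) = 1.23·e^(−2.9520) = 0.0642492
Prior × likelihood for each component:
  π_Saturated·L_Saturated = 0.25 × 0.147757 = 0.0369393
  π_Busy·L_Busy = 0.75 × 0.0642492 = 0.0481869
Marginal: 0.0369393 + 0.0481869 = 0.0851262
So the posterior for State Saturated is 0.0369393 / 0.0851262 ≈ 0.434.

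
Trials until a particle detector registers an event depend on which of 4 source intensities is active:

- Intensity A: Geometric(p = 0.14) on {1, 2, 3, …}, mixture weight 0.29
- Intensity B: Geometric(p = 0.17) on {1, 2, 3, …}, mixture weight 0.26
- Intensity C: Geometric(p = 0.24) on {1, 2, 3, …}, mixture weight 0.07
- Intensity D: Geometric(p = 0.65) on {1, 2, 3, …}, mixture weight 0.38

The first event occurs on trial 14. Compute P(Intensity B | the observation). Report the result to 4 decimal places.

The responsibility of component k is π_k f_k(x) divided by Σ_j π_j f_j(x).
Geometric probabilities:
  f_A = 0.0197064
  f_B = 0.0150822
  f_C = 0.00677311
  f_D = 7.68773e-07
Multiply by the mixture weights:
  π_A·f_A = 0.29 × 0.0197064 = 0.00571486
  π_B·f_B = 0.26 × 0.0150822 = 0.00392137
  π_C·f_C = 0.07 × 0.00677311 = 0.000474117
  π_D·f_D = 0.38 × 7.68773e-07 = 2.92134e-07
Evidence: 0.00571486 + 0.00392137 + 0.000474117 + 2.92134e-07 = 0.0101106
So the posterior for Intensity B is 0.00392137 / 0.0101106 ≈ 0.3878.

0.3878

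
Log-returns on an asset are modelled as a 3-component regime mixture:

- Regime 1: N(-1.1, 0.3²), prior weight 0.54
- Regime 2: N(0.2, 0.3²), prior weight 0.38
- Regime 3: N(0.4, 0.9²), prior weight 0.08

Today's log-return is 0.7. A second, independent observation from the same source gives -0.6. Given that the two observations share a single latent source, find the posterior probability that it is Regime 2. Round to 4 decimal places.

By Bayes' theorem, P(k | x) = π_k f_k(x) / Σ_j π_j f_j(x).
Since both observations come from the same component, the likelihood for component k is f_k(x₁)·f_k(x₂).
  f_1 = [(1/(0.3·√(2π)))·exp(−(0.7−-1.1)²/(2·0.3²)) = 1.329808·exp(-18.00000) = 2.02529e-08] × [0.33159] = 6.71568e-09
  f_2 = [(1/(0.3·√(2π)))·exp(−(0.7−0.2)²/(2·0.3²)) = 1.329808·exp(-1.38889) = 0.33159] × [0.0379866] = 0.012596
  f_3 = [(1/(0.9·√(2π)))·exp(−(0.7−0.4)²/(2·0.9²)) = 0.443269·exp(-0.05556) = 0.419315] × [0.239103] = 0.100259
Unnormalised posteriors:
  π_1·f_1 = 0.54 × 6.71568e-09 = 3.62647e-09
  π_2·f_2 = 0.38 × 0.012596 = 0.00478648
  π_3·f_3 = 0.08 × 0.100259 = 0.00802074
Denominator: 3.62647e-09 + 0.00478648 + 0.00802074 = 0.0128072
P(Regime 2 | x₁,x₂) = 0.00478648 / 0.0128072 ≈ 0.3737

0.3737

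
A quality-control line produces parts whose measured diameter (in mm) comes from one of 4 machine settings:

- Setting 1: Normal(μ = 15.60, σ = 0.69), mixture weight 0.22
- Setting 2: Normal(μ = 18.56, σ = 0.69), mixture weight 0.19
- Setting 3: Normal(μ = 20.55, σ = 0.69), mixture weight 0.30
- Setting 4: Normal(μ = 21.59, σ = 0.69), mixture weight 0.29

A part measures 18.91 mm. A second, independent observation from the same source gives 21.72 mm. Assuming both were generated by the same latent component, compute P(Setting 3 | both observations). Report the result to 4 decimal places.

Apply Bayes' rule: the posterior for each component is proportional to its prior times its likelihood at x.
Since both observations come from the same component, the likelihood for component k is f_k(x₁)·f_k(x₂).
  f_1 = [5.82142e-06] × [4.7782e-18] = 2.78159e-23
  f_2 = [0.508381] × [1.61313e-05] = 8.20086e-06
  f_3 = [0.0343041] × [0.137313] = 0.00471039
  f_4 = [0.000306336] × [0.568006] = 0.000174001
Prior × likelihood for each component:
  π_1·f_1 = 0.22 × 2.78159e-23 = 6.1195e-24
  π_2·f_2 = 0.19 × 8.20086e-06 = 1.55816e-06
  π_3·f_3 = 0.30 × 0.00471039 = 0.00141312
  π_4·f_4 = 0.29 × 0.000174001 = 5.04602e-05
Normaliser: 6.1195e-24 + 1.55816e-06 + 0.00141312 + 5.04602e-05 = 0.00146514
So the posterior for Setting 3 is 0.00141312 / 0.00146514 ≈ 0.9645.

0.9645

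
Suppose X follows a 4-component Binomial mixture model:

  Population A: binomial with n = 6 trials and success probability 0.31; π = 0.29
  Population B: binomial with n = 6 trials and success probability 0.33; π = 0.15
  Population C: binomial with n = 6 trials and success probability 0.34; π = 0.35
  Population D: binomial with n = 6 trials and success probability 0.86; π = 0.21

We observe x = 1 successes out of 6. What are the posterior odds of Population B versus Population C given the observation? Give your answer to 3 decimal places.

0.448

Since P(k|x) ∝ π_k f_k(x), the posterior odds are π_i f_i(x) / (π_j f_j(x)).
Component likelihoods at x = 1 successes out of 6:
  p_A = C(6,1)·0.31^1·0.69^5 = 6·0.31·0.156403 = 0.29091
  p_B = C(6,1)·0.33^1·0.67^5 = 6·0.33·0.135013 = 0.267325
  p_C = C(6,1)·0.34^1·0.66^5 = 6·0.34·0.125233 = 0.255476
  p_D = C(6,1)·0.86^1·0.14^5 = 6·0.86·5.37824e-05 = 0.000277517
Odds = (0.15/0.35) × (0.267325/0.255476) = 0.428571 × 1.04638 ≈ 0.448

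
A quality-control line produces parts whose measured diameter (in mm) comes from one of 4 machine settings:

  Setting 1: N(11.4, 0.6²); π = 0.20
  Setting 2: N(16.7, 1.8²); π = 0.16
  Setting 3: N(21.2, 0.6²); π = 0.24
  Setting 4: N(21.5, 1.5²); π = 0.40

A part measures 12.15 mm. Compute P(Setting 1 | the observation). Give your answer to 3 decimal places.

0.977

The responsibility of component k is w_k f_k(x) divided by Σ_j w_j f_j(x).
Component likelihoods at x = 12.15 mm:
  f_1 = (1/(0.6·√(2π)))·exp(−(12.15−11.4)²/(2·0.6²)) = 0.664904·exp(-0.78125) = 0.304415
  f_2 = (1/(1.8·√(2π)))·exp(−(12.15−16.7)²/(2·1.8²)) = 0.221635·exp(-3.19483) = 0.00908114
  f_3 = (1/(0.6·√(2π)))·exp(−(12.15−21.2)²/(2·0.6²)) = 0.664904·exp(-113.75347) = 2.6318e-50
  f_4 = (1/(1.5·√(2π)))·exp(−(12.15−21.5)²/(2·1.5²)) = 0.265962·exp(-19.42722) = 9.72038e-10
Multiply by the mixture weights:
  w_1·f_1 = 0.20 × 0.304415 = 0.060883
  w_2·f_2 = 0.16 × 0.00908114 = 0.00145298
  w_3·f_3 = 0.24 × 2.6318e-50 = 6.31633e-51
  w_4·f_4 = 0.40 × 9.72038e-10 = 3.88815e-10
Marginal: 0.060883 + 0.00145298 + 6.31633e-51 + 3.88815e-10 = 0.062336
Responsibility of Setting 1: 0.060883 / 0.062336 ≈ 0.977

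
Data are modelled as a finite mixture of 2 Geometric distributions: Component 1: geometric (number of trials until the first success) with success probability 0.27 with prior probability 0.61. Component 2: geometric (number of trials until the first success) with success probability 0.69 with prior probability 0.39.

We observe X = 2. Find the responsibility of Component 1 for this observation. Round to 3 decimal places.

0.590

The responsibility of component k is π_k f_k(x) divided by Σ_j π_j f_j(x).
Component likelihoods at x = 2:
  p_1 = 0.1971
  p_2 = 0.2139
Weight by the priors:
  π_1·p_1 = 0.61 × 0.1971 = 0.120231
  π_2·p_2 = 0.39 × 0.2139 = 0.083421
Denominator: 0.120231 + 0.083421 = 0.203652
P(Component 1 | 2) = 0.120231 / 0.203652 ≈ 0.590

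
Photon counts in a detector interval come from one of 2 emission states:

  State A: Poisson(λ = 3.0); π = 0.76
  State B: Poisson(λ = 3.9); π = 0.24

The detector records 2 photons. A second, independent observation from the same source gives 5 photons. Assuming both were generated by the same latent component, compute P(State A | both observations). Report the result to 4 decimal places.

0.7533

The responsibility of component k is π_k f_k(x) divided by Σ_j π_j f_j(x).
Since both observations come from the same component, the likelihood for component k is f_k(x₁)·f_k(x₂).
  f_A = [0.224042] × [0.100819] = 0.0225876
  f_B = [0.15394] × [0.152193] = 0.0234285
Multiply by the mixture weights:
  π_A·f_A = 0.76 × 0.0225876 = 0.0171666
  π_B·f_B = 0.24 × 0.0234285 = 0.00562283
Evidence: 0.0171666 + 0.00562283 = 0.0227894
So the posterior for State A is 0.0171666 / 0.0227894 ≈ 0.7533.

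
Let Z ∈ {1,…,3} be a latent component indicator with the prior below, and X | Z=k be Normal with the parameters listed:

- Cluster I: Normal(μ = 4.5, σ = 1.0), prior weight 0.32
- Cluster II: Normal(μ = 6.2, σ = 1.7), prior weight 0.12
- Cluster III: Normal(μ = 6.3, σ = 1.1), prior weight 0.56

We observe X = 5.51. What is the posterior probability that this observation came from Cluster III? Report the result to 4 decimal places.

0.6047

Posterior ∝ prior × likelihood, so P(k | x) ∝ π_k f_k(x); normalise over all components.
Evaluate each component's likelihood at the observed value:
  L_I = (1/(1.0·√(2π)))·exp(−(5.51−4.5)²/(2·1.0²)) = 0.398942·exp(-0.51005) = 0.239551
  L_II = (1/(1.7·√(2π)))·exp(−(5.51−6.2)²/(2·1.7²)) = 0.234672·exp(-0.08237) = 0.216117
  L_III = (1/(1.1·√(2π)))·exp(−(5.51−6.3)²/(2·1.1²)) = 0.362675·exp(-0.25789) = 0.280231
Prior × likelihood for each component:
  π_I·L_I = 0.32 × 0.239551 = 0.0766564
  π_II·L_II = 0.12 × 0.216117 = 0.025934
  π_III·L_III = 0.56 × 0.280231 = 0.156929
Marginal: 0.0766564 + 0.025934 + 0.156929 = 0.25952
Responsibility of Cluster III: 0.156929 / 0.25952 ≈ 0.6047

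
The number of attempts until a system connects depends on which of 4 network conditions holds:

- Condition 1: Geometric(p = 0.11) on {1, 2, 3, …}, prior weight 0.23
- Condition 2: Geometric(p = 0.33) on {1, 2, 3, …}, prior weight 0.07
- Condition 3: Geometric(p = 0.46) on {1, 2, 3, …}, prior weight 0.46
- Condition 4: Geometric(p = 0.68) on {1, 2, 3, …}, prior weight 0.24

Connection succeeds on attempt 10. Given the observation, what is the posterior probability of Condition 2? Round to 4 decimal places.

0.0609

By Bayes' theorem, P(k | x) = w_k f_k(x) / Σ_j w_j f_j(x).
Component likelihoods at x = 10:
  L_1 = 0.0385392
  L_2 = 0.00897816
  L_3 = 0.00179598
  L_4 = 2.39254e-05
Prior × likelihood for each component:
  w_1·L_1 = 0.23 × 0.0385392 = 0.00886402
  w_2·L_2 = 0.07 × 0.00897816 = 0.000628471
  w_3·L_3 = 0.46 × 0.00179598 = 0.000826151
  w_4·L_4 = 0.24 × 2.39254e-05 = 5.74209e-06
Evidence: 0.00886402 + 0.000628471 + 0.000826151 + 5.74209e-06 = 0.0103244
So the posterior for Condition 2 is 0.000628471 / 0.0103244 ≈ 0.0609.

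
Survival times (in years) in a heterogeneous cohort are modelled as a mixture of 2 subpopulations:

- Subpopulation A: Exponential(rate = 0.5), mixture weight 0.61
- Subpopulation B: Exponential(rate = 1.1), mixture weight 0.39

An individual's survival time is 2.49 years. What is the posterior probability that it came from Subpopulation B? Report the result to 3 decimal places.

0.240

P(component k | x) = P(Z=k)·f_k(x) / marginal(x), where marginal(x) = Σ_j P(Z=j)·f_j(x).
Component likelihoods at x = 2.49 years:
  L_A = 0.14397
  L_B = 0.0710984
Unnormalised posteriors:
  P(Z=A)·L_A = 0.61 × 0.14397 = 0.087822
  P(Z=B)·L_B = 0.39 × 0.0710984 = 0.0277284
Denominator: 0.087822 + 0.0277284 = 0.11555
Responsibility of Subpopulation B: 0.0277284 / 0.11555 ≈ 0.240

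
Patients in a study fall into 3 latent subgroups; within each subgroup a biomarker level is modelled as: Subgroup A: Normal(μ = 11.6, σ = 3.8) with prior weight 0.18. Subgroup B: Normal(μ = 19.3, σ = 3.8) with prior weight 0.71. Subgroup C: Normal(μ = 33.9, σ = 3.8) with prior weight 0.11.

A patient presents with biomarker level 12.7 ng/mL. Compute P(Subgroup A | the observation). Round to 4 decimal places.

Apply Bayes' rule: the posterior for each component is proportional to its prior times its likelihood at x.
Normal densities:
  f_A = (1/(3.8·√(2π)))·exp(−(12.7−11.6)²/(2·3.8²)) = 0.104985·exp(-0.04190) = 0.100677
  f_B = (1/(3.8·√(2π)))·exp(−(12.7−19.3)²/(2·3.8²)) = 0.104985·exp(-1.50831) = 0.0232314
  f_C = (1/(3.8·√(2π)))·exp(−(12.7−33.9)²/(2·3.8²)) = 0.104985·exp(-15.56233) = 1.83018e-08
Multiply by the mixture weights:
  P(Z=A)·f_A = 0.18 × 0.100677 = 0.0181219
  P(Z=B)·f_B = 0.71 × 0.0232314 = 0.0164943
  P(Z=C)·f_C = 0.11 × 1.83018e-08 = 2.0132e-09
Evidence: 0.0181219 + 0.0164943 + 2.0132e-09 = 0.0346162
Responsibility of Subgroup A: 0.0181219 / 0.0346162 ≈ 0.5235

0.5235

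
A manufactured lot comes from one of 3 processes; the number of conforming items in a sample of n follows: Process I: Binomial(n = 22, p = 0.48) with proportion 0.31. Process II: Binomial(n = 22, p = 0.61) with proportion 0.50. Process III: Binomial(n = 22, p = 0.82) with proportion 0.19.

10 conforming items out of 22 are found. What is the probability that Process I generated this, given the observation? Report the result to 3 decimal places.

0.640

P(component k | x) = π_k·f_k(x) / marginal(x), where marginal(x) = Σ_j π_j·f_j(x).
Binomial probabilities:
  p_I = C(22,10)·0.48^10·0.52^12 = 646646·0.000649251·0.000390877 = 0.164104
  p_II = C(22,10)·0.61^10·0.39^12 = 646646·0.00713343·1.23816e-05 = 0.0571137
  p_III = C(22,10)·0.82^10·0.18^12 = 646646·0.137448·1.15683e-09 = 0.000102819
Multiply by the mixture weights:
  π_I·p_I = 0.31 × 0.164104 = 0.0508722
  π_II·p_II = 0.50 × 0.0571137 = 0.0285568
  π_III·p_III = 0.19 × 0.000102819 = 1.95357e-05
Sum: 0.0508722 + 0.0285568 + 1.95357e-05 = 0.0794486
P(Process I | x) ≈ 0.640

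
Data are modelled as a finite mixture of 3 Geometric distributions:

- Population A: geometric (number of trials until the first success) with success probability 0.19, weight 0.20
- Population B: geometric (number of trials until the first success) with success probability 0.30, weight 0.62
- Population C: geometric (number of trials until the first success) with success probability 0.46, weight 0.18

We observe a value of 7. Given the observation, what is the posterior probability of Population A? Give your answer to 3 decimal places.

0.310

Apply Bayes' rule: the posterior for each component is proportional to its prior times its likelihood at x.
Component likelihoods at x = 7:
  L_A = 0.0536616
  L_B = 0.0352947
  L_C = 0.0114057
Prior × likelihood for each component:
  w_A·L_A = 0.20 × 0.0536616 = 0.0107323
  w_B·L_B = 0.62 × 0.0352947 = 0.0218827
  w_C·L_C = 0.18 × 0.0114057 = 0.00205302
Sum: 0.0107323 + 0.0218827 + 0.00205302 = 0.0346681
Responsibility of Population A: 0.0107323 / 0.0346681 ≈ 0.310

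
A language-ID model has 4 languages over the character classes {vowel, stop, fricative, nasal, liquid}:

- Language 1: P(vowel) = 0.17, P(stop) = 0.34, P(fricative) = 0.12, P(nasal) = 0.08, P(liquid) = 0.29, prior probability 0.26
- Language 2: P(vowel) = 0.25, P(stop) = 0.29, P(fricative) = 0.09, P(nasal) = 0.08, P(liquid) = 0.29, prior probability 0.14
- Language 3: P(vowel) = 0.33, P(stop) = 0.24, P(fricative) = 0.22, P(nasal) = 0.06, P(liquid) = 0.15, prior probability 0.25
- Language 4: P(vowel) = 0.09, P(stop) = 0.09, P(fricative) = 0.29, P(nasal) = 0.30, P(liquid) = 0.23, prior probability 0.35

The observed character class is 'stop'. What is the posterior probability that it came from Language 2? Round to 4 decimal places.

Posterior ∝ prior × likelihood, so P(k | x) ∝ P(Z=k) f_k(x); normalise over all components.
Evaluate each component's likelihood at the observed value:
  p_1 = P(stop | comp) = 0.34
  p_2 = P(stop | comp) = 0.29
  p_3 = P(stop | comp) = 0.24
  p_4 = P(stop | comp) = 0.09
Prior × likelihood for each component:
  P(Z=1)·p_1 = 0.26 × 0.34 = 0.0884
  P(Z=2)·p_2 = 0.14 × 0.29 = 0.0406
  P(Z=3)·p_3 = 0.25 × 0.24 = 0.06
  P(Z=4)·p_4 = 0.35 × 0.09 = 0.0315
Sum: 0.0884 + 0.0406 + 0.06 + 0.0315 = 0.2205
Responsibility of Language 2: 0.0406 / 0.2205 ≈ 0.1841

0.1841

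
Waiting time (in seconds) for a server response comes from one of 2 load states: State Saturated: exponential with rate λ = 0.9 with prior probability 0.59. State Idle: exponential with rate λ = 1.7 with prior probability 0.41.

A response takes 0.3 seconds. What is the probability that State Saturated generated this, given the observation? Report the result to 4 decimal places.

0.4920

P(component k | x) = w_k·f_k(x) / marginal(x), where marginal(x) = Σ_j w_j·f_j(x).
Exponential densities:
  L_Saturated = 0.9·e^(−0.9·0.3) = 0.9·e^(−0.2700) = 0.687042
  L_Idle = 1.7·e^(−1.7·0.3) = 1.7·e^(−0.5100) = 1.02084
Weight by the priors:
  w_Saturated·L_Saturated = 0.59 × 0.687042 = 0.405355
  w_Idle·L_Idle = 0.41 × 1.02084 = 0.418545
Normaliser: 0.405355 + 0.418545 = 0.8239
P(State Saturated | x) = 0.405355 / 0.8239 ≈ 0.4920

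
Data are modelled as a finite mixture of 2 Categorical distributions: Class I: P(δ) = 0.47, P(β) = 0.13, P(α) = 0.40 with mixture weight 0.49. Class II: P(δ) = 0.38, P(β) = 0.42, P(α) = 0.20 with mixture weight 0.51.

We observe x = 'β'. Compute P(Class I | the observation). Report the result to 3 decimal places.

0.229

The responsibility of component k is π_k f_k(x) divided by Σ_j π_j f_j(x).
Evaluate each component's likelihood at the observed value:
  f_I = P(β | comp) = 0.13
  f_II = P(β | comp) = 0.42
Unnormalised posteriors:
  π_I·f_I = 0.49 × 0.13 = 0.0637
  π_II·f_II = 0.51 × 0.42 = 0.2142
Denominator: 0.0637 + 0.2142 = 0.2779
P(Class I | the observation) ≈ 0.229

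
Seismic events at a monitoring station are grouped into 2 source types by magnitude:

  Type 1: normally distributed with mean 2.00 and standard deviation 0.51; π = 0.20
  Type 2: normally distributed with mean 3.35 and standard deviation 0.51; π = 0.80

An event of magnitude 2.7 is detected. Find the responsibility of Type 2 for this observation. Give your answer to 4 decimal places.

Apply Bayes' rule: the posterior for each component is proportional to its prior times its likelihood at x.
Normal densities:
  f_1 = 0.304971
  f_2 = 0.347225
Prior × likelihood for each component:
  w_1·f_1 = 0.20 × 0.304971 = 0.0609942
  w_2·f_2 = 0.80 × 0.347225 = 0.27778
Denominator: 0.0609942 + 0.27778 = 0.338774
So the posterior for Type 2 is 0.27778 / 0.338774 ≈ 0.8200.

0.8200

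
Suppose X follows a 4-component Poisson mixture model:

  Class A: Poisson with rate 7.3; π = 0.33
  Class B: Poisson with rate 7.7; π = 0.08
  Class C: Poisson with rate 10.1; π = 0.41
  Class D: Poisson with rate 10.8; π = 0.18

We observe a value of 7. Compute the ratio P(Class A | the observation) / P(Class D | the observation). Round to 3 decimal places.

The posterior odds equal the prior odds times the likelihood ratio: (w_i/w_j)·(f_i(x)/f_j(x)).
Evaluate each component's likelihood at the observed value:
  p_A = 0.148074
  p_B = 0.144191
  p_C = 0.0873866
  p_D = 0.0693674
Posterior odds = (w_A·p_A) / (w_D·p_D) = (0.33·0.148074) / (0.18·0.0693674) = 0.0488645 / 0.0124861 ≈ 3.914

3.914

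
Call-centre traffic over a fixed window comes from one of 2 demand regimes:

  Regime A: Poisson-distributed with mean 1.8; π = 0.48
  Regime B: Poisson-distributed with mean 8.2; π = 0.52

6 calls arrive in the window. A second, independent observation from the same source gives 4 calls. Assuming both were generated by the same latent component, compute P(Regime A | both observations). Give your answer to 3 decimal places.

Apply Bayes' rule: the posterior for each component is proportional to its prior times its likelihood at x.
Since both observations come from the same component, the likelihood for component k is f_k(x₁)·f_k(x₂).
  L_A = [e^(−1.8)·1.8^6/6! = 0.00780859] × [0.0723017] = 0.000564574
  L_B = [e^(−8.2)·8.2^6/6! = 0.115967] × [0.0517404] = 0.00600019
Prior × likelihood for each component:
  w_A·L_A = 0.48 × 0.000564574 = 0.000270996
  w_B·L_B = 0.52 × 0.00600019 = 0.0031201
Denominator: 0.000270996 + 0.0031201 = 0.0033911
P(Regime A | x₁,x₂) ≈ 0.080

0.080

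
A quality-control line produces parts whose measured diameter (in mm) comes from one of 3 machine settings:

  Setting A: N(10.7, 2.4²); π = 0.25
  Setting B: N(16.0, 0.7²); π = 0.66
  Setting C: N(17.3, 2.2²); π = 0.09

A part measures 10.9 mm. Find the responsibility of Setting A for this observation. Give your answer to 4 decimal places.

0.9943

P(component k | x) = P(Z=k)·f_k(x) / marginal(x), where marginal(x) = Σ_j P(Z=j)·f_j(x).
Evaluate each component's likelihood at the observed value:
  f_A = (1/(2.4·√(2π)))·exp(−(10.9−10.7)²/(2·2.4²)) = 0.166226·exp(-0.00347) = 0.16565
  f_B = (1/(0.7·√(2π)))·exp(−(10.9−16.0)²/(2·0.7²)) = 0.569918·exp(-26.54082) = 1.69544e-12
  f_C = (1/(2.2·√(2π)))·exp(−(10.9−17.3)²/(2·2.2²)) = 0.181337·exp(-4.23140) = 0.00263519
Prior × likelihood for each component:
  P(Z=A)·f_A = 0.25 × 0.16565 = 0.0414124
  P(Z=B)·f_B = 0.66 × 1.69544e-12 = 1.11899e-12
  P(Z=C)·f_C = 0.09 × 0.00263519 = 0.000237167
Sum: 0.0414124 + 1.11899e-12 + 0.000237167 = 0.0416496
Responsibility of Setting A: 0.0414124 / 0.0416496 ≈ 0.9943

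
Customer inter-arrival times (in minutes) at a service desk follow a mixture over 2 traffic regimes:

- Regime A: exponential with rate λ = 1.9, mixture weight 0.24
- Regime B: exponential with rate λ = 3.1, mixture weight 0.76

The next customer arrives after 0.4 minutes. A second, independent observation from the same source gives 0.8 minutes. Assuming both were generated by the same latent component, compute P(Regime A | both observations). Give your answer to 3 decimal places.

0.334

By Bayes' theorem, P(k | x) = π_k f_k(x) / Σ_j π_j f_j(x).
Since both observations come from the same component, the likelihood for component k is f_k(x₁)·f_k(x₂).
  f_A = [1.9·e^(−1.9·0.4) = 1.9·e^(−0.7600) = 0.888566] × [0.415553] = 0.369246
  f_B = [3.1·e^(−3.1·0.4) = 3.1·e^(−1.2400) = 0.897091] × [0.259604] = 0.232888
Prior × likelihood for each component:
  π_A·f_A = 0.24 × 0.369246 = 0.088619
  π_B·f_B = 0.76 × 0.232888 = 0.176995
Sum: 0.088619 + 0.176995 = 0.265614
P(Regime A | x₁, x₂) = 0.088619 / 0.265614 ≈ 0.334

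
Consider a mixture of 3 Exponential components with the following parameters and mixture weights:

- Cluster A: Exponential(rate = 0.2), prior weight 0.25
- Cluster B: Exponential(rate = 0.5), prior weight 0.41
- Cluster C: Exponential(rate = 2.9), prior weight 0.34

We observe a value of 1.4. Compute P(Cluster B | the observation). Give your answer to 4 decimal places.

0.6501

Apply Bayes' rule: the posterior for each component is proportional to its prior times its likelihood at x.
Evaluate each component's likelihood at the observed value:
  p_A = 0.2·e^(−0.2·1.4) = 0.2·e^(−0.2800) = 0.151157
  p_B = 0.5·e^(−0.5·1.4) = 0.5·e^(−0.7000) = 0.248293
  p_C = 2.9·e^(−2.9·1.4) = 2.9·e^(−4.0600) = 0.0500222
Multiply by the mixture weights:
  P(Z=A)·p_A = 0.25 × 0.151157 = 0.0377892
  P(Z=B)·p_B = 0.41 × 0.248293 = 0.1018
  P(Z=C)·p_C = 0.34 × 0.0500222 = 0.0170075
Sum: 0.0377892 + 0.1018 + 0.0170075 = 0.156597
P(Cluster B | the observation) = 0.1018 / 0.156597 ≈ 0.6501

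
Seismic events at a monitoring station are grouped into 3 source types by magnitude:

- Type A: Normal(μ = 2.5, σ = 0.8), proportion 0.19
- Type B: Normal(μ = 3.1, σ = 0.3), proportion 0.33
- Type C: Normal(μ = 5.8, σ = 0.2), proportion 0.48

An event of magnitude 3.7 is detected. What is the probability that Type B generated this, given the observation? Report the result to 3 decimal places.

Apply Bayes' rule: the posterior for each component is proportional to its prior times its likelihood at x.
Evaluate each component's likelihood at the observed value:
  p_A = 0.161897
  p_B = 0.17997
  p_C = 2.28769e-24
Multiply by the mixture weights:
  π_A·p_A = 0.19 × 0.161897 = 0.0307604
  π_B·p_B = 0.33 × 0.17997 = 0.0593901
  π_C·p_C = 0.48 × 2.28769e-24 = 1.09809e-24
Denominator: 0.0307604 + 0.0593901 + 1.09809e-24 = 0.0901505
So the posterior for Type B is 0.0593901 / 0.0901505 ≈ 0.659.

0.659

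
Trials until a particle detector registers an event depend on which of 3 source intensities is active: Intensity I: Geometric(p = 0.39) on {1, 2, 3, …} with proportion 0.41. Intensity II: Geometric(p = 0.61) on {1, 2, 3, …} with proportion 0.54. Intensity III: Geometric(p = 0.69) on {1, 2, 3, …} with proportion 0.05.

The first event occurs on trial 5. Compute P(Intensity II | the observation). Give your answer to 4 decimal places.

The responsibility of component k is P(Z=k) f_k(x) divided by Σ_j P(Z=j) f_j(x).
Evaluate each component's likelihood at the observed value:
  L_I = 0.0539988
  L_II = 0.014112
  L_III = 0.00637229
Prior × likelihood for each component:
  P(Z=I)·L_I = 0.41 × 0.0539988 = 0.0221395
  P(Z=II)·L_II = 0.54 × 0.014112 = 0.00762047
  P(Z=III)·L_III = 0.05 × 0.00637229 = 0.000318615
Denominator: 0.0221395 + 0.00762047 + 0.000318615 = 0.0300786
So the posterior for Intensity II is 0.00762047 / 0.0300786 ≈ 0.2534.

0.2534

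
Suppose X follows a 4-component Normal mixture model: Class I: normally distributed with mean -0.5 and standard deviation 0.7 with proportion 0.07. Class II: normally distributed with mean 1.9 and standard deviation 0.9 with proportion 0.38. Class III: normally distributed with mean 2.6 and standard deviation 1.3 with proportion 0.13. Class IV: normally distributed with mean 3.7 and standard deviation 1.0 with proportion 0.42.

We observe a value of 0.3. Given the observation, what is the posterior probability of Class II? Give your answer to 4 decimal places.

The responsibility of component k is π_k f_k(x) divided by Σ_j π_j f_j(x).
Evaluate each component's likelihood at the observed value:
  f_I = (1/(0.7·√(2π)))·exp(−(0.3−-0.5)²/(2·0.7²)) = 0.569918·exp(-0.65306) = 0.296614
  f_II = (1/(0.9·√(2π)))·exp(−(0.3−1.9)²/(2·0.9²)) = 0.443269·exp(-1.58025) = 0.0912799
  f_III = (1/(1.3·√(2π)))·exp(−(0.3−2.6)²/(2·1.3²)) = 0.306879·exp(-1.56509) = 0.064159
  f_IV = (1/(1.0·√(2π)))·exp(−(0.3−3.7)²/(2·1.0²)) = 0.398942·exp(-5.78000) = 0.00123222
Prior × likelihood for each component:
  π_I·f_I = 0.07 × 0.296614 = 0.020763
  π_II·f_II = 0.38 × 0.0912799 = 0.0346864
  π_III·f_III = 0.13 × 0.064159 = 0.00834066
  π_IV·f_IV = 0.42 × 0.00123222 = 0.000517532
Evidence: 0.020763 + 0.0346864 + 0.00834066 + 0.000517532 = 0.0643075
P(Class II | x) = 0.0346864 / 0.0643075 ≈ 0.5394

0.5394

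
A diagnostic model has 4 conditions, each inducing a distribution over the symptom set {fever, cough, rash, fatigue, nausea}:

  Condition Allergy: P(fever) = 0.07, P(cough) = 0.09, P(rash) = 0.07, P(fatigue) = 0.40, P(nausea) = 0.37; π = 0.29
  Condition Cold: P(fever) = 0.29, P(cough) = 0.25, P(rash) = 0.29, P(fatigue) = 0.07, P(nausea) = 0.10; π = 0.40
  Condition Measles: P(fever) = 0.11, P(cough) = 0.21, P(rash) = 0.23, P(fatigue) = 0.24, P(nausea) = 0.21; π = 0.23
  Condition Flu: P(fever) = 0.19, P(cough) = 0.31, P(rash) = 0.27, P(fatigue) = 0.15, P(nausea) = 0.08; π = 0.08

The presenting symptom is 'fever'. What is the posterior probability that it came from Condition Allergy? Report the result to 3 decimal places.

0.115

P(component k | x) = P(Z=k)·f_k(x) / marginal(x), where marginal(x) = Σ_j P(Z=j)·f_j(x).
Component likelihoods at x = 'fever':
  f_Allergy = P(fever | comp) = 0.07
  f_Cold = P(fever | comp) = 0.29
  f_Measles = P(fever | comp) = 0.11
  f_Flu = P(fever | comp) = 0.19
Unnormalised posteriors:
  P(Z=Allergy)·f_Allergy = 0.29 × 0.07 = 0.0203
  P(Z=Cold)·f_Cold = 0.40 × 0.29 = 0.116
  P(Z=Measles)·f_Measles = 0.23 × 0.11 = 0.0253
  P(Z=Flu)·f_Flu = 0.08 × 0.19 = 0.0152
Evidence: 0.0203 + 0.116 + 0.0253 + 0.0152 = 0.1768
Responsibility of Condition Allergy: 0.0203 / 0.1768 ≈ 0.115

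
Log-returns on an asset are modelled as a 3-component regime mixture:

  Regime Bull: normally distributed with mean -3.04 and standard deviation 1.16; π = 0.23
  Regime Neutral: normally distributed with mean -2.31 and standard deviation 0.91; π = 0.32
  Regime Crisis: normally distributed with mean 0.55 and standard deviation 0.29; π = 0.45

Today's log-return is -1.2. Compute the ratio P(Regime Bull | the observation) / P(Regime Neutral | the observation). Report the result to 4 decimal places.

Posterior odds = (w_i f_i(x)) / (w_j f_j(x)); the normalising sum cancels.
Evaluate each component's likelihood at the observed value:
  p_Bull = (1/(1.16·√(2π)))·exp(−(-1.2−-3.04)²/(2·1.16²)) = 0.343916·exp(-1.25803) = 0.0977458
  p_Neutral = (1/(0.91·√(2π)))·exp(−(-1.2−-2.31)²/(2·0.91²)) = 0.438398·exp(-0.74393) = 0.208345
  p_Crisis = (1/(0.29·√(2π)))·exp(−(-1.2−0.55)²/(2·0.29²)) = 1.375663·exp(-18.20749) = 1.70255e-08
Posterior odds = (w_Bull·p_Bull) / (w_Neutral·p_Neutral) = (0.23·0.0977458) / (0.32·0.208345) = 0.0224815 / 0.0666704 ≈ 0.3372

0.3372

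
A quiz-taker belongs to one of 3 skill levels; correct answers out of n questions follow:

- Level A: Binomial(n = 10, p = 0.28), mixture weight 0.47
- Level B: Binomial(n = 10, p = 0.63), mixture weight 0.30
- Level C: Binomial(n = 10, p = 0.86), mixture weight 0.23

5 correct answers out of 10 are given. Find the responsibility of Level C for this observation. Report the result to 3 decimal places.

0.016

P(component k | x) = π_k·f_k(x) / marginal(x), where marginal(x) = Σ_j π_j·f_j(x).
Evaluate each component's likelihood at the observed value:
  p_A = C(10,5)·0.28^5·0.72^5 = 252·0.00172104·0.193492 = 0.0839176
  p_B = C(10,5)·0.63^5·0.37^5 = 252·0.0992437·0.0069344 = 0.173425
  p_C = C(10,5)·0.86^5·0.14^5 = 252·0.470427·5.37824e-05 = 0.00637577
Unnormalised posteriors:
  π_A·p_A = 0.47 × 0.0839176 = 0.0394413
  π_B·p_B = 0.30 × 0.173425 = 0.0520275
  π_C·p_C = 0.23 × 0.00637577 = 0.00146643
Sum: 0.0394413 + 0.0520275 + 0.00146643 = 0.0929352
P(Level C | the observation) = 0.00146643 / 0.0929352 ≈ 0.016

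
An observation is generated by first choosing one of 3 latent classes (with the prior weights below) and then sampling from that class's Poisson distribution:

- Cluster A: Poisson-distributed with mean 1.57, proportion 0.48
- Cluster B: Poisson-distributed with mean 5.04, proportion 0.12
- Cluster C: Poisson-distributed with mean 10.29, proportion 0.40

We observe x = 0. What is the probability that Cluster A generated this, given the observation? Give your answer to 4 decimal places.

By Bayes' theorem, P(k | x) = π_k f_k(x) / Σ_j π_j f_j(x).
Poisson probabilities:
  L_A = e^(−1.57)·1.57^0/0! = 0.208045
  L_B = e^(−5.04)·5.04^0/0! = 0.00647375
  L_C = e^(−10.29)·10.29^0/0! = 3.39711e-05
Prior × likelihood for each component:
  π_A·L_A = 0.48 × 0.208045 = 0.0998617
  π_B·L_B = 0.12 × 0.00647375 = 0.00077685
  π_C·L_C = 0.40 × 3.39711e-05 = 1.35884e-05
Normaliser: 0.0998617 + 0.00077685 + 1.35884e-05 = 0.100652
P(Cluster A | data) ≈ 0.9921

0.9921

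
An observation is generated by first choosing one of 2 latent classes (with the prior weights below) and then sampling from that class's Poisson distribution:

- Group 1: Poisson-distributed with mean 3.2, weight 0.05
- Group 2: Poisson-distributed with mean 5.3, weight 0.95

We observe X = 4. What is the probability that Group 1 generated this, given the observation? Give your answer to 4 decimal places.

Apply Bayes' rule: the posterior for each component is proportional to its prior times its likelihood at x.
Evaluate each component's likelihood at the observed value:
  f_1 = e^(−3.2)·3.2^4/4! = 0.178093
  f_2 = e^(−5.3)·5.3^4/4! = 0.164109
Weight by the priors:
  P(Z=1)·f_1 = 0.05 × 0.178093 = 0.00890464
  P(Z=2)·f_2 = 0.95 × 0.164109 = 0.155903
Normaliser: 0.00890464 + 0.155903 = 0.164808
Responsibility of Group 1: 0.00890464 / 0.164808 ≈ 0.0540

0.0540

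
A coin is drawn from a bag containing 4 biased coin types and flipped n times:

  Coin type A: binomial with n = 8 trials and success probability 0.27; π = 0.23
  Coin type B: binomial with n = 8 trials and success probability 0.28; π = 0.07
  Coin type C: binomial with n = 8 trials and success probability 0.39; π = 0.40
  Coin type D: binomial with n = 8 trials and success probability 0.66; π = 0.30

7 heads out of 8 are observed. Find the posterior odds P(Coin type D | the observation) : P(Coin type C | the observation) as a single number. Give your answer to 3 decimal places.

16.617

The posterior odds equal the prior odds times the likelihood ratio: (π_i/π_j)·(f_i(x)/f_j(x)).
Component likelihoods at x = 7 heads out of 8:
  p_A = 0.000610885
  p_B = 0.000777193
  p_C = 0.00669687
  p_D = 0.14838
Posterior odds = (π_D·p_D) / (π_C·p_C) = (0.30·0.14838) / (0.40·0.00669687) = 0.0445141 / 0.00267875 ≈ 16.617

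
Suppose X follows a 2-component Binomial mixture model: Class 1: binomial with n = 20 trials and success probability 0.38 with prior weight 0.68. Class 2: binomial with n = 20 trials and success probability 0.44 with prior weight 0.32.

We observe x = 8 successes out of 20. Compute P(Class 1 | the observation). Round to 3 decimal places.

P(component k | x) = π_k·f_k(x) / marginal(x), where marginal(x) = Σ_j π_j·f_j(x).
Component likelihoods at x = 8 successes out of 20:
  L_1 = C(20,8)·0.38^8·0.62^12 = 125970·0.000434779·0.00322627 = 0.1767
  L_2 = C(20,8)·0.44^8·0.56^12 = 125970·0.00140482·0.000951166 = 0.168324
Unnormalised posteriors:
  π_1·L_1 = 0.68 × 0.1767 = 0.120156
  π_2·L_2 = 0.32 × 0.168324 = 0.0538635
Marginal: 0.120156 + 0.0538635 = 0.174019
So the posterior for Class 1 is 0.120156 / 0.174019 ≈ 0.690.

0.690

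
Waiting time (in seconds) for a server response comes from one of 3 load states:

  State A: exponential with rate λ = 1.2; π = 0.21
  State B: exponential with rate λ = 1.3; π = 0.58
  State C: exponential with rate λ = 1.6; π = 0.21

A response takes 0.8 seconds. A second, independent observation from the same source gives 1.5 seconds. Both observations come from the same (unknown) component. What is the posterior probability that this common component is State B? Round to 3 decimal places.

By Bayes' theorem, P(k | x) = π_k f_k(x) / Σ_j π_j f_j(x).
Since both observations come from the same component, the likelihood for component k is f_k(x₁)·f_k(x₂).
  f_A = [0.459471] × [0.198359] = 0.0911401
  f_B = [0.459491] × [0.184956] = 0.0849858
  f_C = [0.44486] × [0.145149] = 0.0645708
Weight by the priors:
  π_A·f_A = 0.21 × 0.0911401 = 0.0191394
  π_B·f_B = 0.58 × 0.0849858 = 0.0492917
  π_C·f_C = 0.21 × 0.0645708 = 0.0135599
Evidence: 0.0191394 + 0.0492917 + 0.0135599 = 0.081991
So the posterior for State B is 0.0492917 / 0.081991 ≈ 0.601.

0.601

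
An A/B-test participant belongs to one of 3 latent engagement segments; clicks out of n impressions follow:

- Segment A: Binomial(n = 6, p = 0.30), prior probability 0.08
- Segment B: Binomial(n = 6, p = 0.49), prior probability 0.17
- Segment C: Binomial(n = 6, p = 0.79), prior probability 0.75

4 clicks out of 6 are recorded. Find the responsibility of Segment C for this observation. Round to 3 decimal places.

P(component k | x) = w_k·f_k(x) / marginal(x), where marginal(x) = Σ_j w_j·f_j(x).
Component likelihoods at x = 4 clicks out of 6:
  L_A = C(6,4)·0.30^4·0.70^2 = 15·0.0081·0.49 = 0.059535
  L_B = C(6,4)·0.49^4·0.51^2 = 15·0.057648·0.2601 = 0.224914
  L_C = C(6,4)·0.79^4·0.21^2 = 15·0.389501·0.0441 = 0.257655
Multiply by the mixture weights:
  w_A·L_A = 0.08 × 0.059535 = 0.0047628
  w_B·L_B = 0.17 × 0.224914 = 0.0382353
  w_C·L_C = 0.75 × 0.257655 = 0.193241
Marginal: 0.0047628 + 0.0382353 + 0.193241 = 0.236239
Responsibility of Segment C: 0.193241 / 0.236239 ≈ 0.818

0.818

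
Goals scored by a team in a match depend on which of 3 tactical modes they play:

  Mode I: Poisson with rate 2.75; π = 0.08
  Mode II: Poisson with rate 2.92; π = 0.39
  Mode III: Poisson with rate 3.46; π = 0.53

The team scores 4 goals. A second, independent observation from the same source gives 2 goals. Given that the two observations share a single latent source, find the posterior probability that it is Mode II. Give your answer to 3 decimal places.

0.403

P(component k | x) = π_k·f_k(x) / marginal(x), where marginal(x) = Σ_j π_j·f_j(x).
Since both observations come from the same component, the likelihood for component k is f_k(x₁)·f_k(x₂).
  f_I = [0.152339] × [0.241727] = 0.0368244
  f_II = [0.163373] × [0.22993] = 0.0375644
  f_III = [0.187687] × [0.188132] = 0.03531
Weight by the priors:
  π_I·f_I = 0.08 × 0.0368244 = 0.00294595
  π_II·f_II = 0.39 × 0.0375644 = 0.0146501
  π_III·f_III = 0.53 × 0.03531 = 0.0187143
Evidence: 0.00294595 + 0.0146501 + 0.0187143 = 0.0363103
So the posterior for Mode II is 0.0146501 / 0.0363103 ≈ 0.403.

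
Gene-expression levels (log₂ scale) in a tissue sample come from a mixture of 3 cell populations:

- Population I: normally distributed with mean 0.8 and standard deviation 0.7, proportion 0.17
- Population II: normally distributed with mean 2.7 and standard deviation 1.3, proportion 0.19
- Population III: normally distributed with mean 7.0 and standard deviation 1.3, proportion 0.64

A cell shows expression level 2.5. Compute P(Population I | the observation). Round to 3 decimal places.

Posterior ∝ prior × likelihood, so P(k | x) ∝ π_k f_k(x); normalise over all components.
Evaluate each component's likelihood at the observed value:
  f_I = (1/(0.7·√(2π)))·exp(−(2.5−0.8)²/(2·0.7²)) = 0.569918·exp(-2.94898) = 0.0298598
  f_II = (1/(1.3·√(2π)))·exp(−(2.5−2.7)²/(2·1.3²)) = 0.306879·exp(-0.01183) = 0.303268
  f_III = (1/(1.3·√(2π)))·exp(−(2.5−7.0)²/(2·1.3²)) = 0.306879·exp(-5.99112) = 0.000767458
Weight by the priors:
  π_I·f_I = 0.17 × 0.0298598 = 0.00507616
  π_II·f_II = 0.19 × 0.303268 = 0.057621
  π_III·f_III = 0.64 × 0.000767458 = 0.000491173
Marginal: 0.00507616 + 0.057621 + 0.000491173 = 0.0631883
P(Population I | x) = 0.00507616 / 0.0631883 ≈ 0.080

0.080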